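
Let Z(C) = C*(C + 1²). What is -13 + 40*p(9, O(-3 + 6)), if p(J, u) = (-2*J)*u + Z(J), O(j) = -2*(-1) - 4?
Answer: 5027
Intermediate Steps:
Z(C) = C*(1 + C) (Z(C) = C*(C + 1) = C*(1 + C))
O(j) = -2 (O(j) = 2 - 4 = -2)
p(J, u) = J*(1 + J) - 2*J*u (p(J, u) = (-2*J)*u + J*(1 + J) = -2*J*u + J*(1 + J) = J*(1 + J) - 2*J*u)
-13 + 40*p(9, O(-3 + 6)) = -13 + 40*(9*(1 + 9 - 2*(-2))) = -13 + 40*(9*(1 + 9 + 4)) = -13 + 40*(9*14) = -13 + 40*126 = -13 + 5040 = 5027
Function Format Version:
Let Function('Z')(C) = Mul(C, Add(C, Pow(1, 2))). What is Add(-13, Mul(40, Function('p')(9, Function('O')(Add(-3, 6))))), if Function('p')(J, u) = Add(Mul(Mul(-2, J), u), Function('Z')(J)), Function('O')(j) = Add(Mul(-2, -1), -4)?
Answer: 5027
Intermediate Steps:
Function('Z')(C) = Mul(C, Add(1, C)) (Function('Z')(C) = Mul(C, Add(C, 1)) = Mul(C, Add(1, C)))
Function('O')(j) = -2 (Function('O')(j) = Add(2, -4) = -2)
Function('p')(J, u) = Add(Mul(J, Add(1, J)), Mul(-2, J, u)) (Function('p')(J, u) = Add(Mul(Mul(-2, J), u), Mul(J, Add(1, J))) = Add(Mul(-2, J, u), Mul(J, Add(1, J))) = Add(Mul(J, Add(1, J)), Mul(-2, J, u)))
Add(-13, Mul(40, Function('p')(9, Function('O')(Add(-3, 6))))) = Add(-13, Mul(40, Mul(9, Add(1, 9, Mul(-2, -2))))) = Add(-13, Mul(40, Mul(9, Add(1, 9, 4)))) = Add(-13, Mul(40, Mul(9, 14))) = Add(-13, Mul(40, 126)) = Add(-13, 5040) = 5027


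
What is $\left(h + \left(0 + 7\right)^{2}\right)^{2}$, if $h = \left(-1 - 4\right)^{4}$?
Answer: $454276$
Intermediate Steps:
$h = 625$ ($h = \left(-1 - 4\right)^{4} = \left(-5\right)^{4} = 625$)
$\left(h + \left(0 + 7\right)^{2}\right)^{2} = \left(625 + \left(0 + 7\right)^{2}\right)^{2} = \left(625 + 7^{2}\right)^{2} = \left(625 + 49\right)^{2} = 674^{2} = 454276$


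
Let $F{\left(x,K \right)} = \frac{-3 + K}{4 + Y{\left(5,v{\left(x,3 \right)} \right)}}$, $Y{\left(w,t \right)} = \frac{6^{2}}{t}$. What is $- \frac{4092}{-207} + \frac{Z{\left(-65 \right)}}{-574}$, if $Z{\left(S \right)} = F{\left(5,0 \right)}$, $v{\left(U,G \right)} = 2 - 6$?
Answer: $\frac{3914473}{198030} \approx 19.767$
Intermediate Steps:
$v{\left(U,G \right)} = -4$ ($v{\left(U,G \right)} = 2 - 6 = -4$)
$Y{\left(w,t \right)} = \frac{36}{t}$
$F{\left(x,K \right)} = \frac{3}{5} - \frac{K}{5}$ ($F{\left(x,K \right)} = \frac{-3 + K}{4 + \frac{36}{-4}} = \frac{-3 + K}{4 + 36 \left(- \frac{1}{4}\right)} = \frac{-3 + K}{4 - 9} = \frac{-3 + K}{-5} = \left(-3 + K\right) \left(- \frac{1}{5}\right) = \frac{3}{5} - \frac{K}{5}$)
$Z{\left(S \right)} = \frac{3}{5}$ ($Z{\left(S \right)} = \frac{3}{5} - 0 = \frac{3}{5} + 0 = \frac{3}{5}$)
$- \frac{4092}{-207} + \frac{Z{\left(-65 \right)}}{-574} = - \frac{4092}{-207} + \frac{3}{5 \left(-574\right)} = \left(-4092\right) \left(- \frac{1}{207}\right) + \frac{3}{5} \left(- \frac{1}{574}\right) = \frac{1364}{69} - \frac{3}{2870} = \frac{3914473}{198030}$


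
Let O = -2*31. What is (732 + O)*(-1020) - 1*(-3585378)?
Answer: 2901978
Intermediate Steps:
O = -62
(732 + O)*(-1020) - 1*(-3585378) = (732 - 62)*(-1020) - 1*(-3585378) = 670*(-1020) + 3585378 = -683400 + 3585378 = 2901978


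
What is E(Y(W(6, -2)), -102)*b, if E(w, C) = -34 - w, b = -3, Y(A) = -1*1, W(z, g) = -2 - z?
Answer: 99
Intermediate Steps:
Y(A) = -1
E(Y(W(6, -2)), -102)*b = (-34 - 1*(-1))*(-3) = (-34 + 1)*(-3) = -33*(-3) = 99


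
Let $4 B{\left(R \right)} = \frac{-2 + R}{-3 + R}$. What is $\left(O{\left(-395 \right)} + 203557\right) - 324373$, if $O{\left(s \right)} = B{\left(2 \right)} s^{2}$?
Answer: $-120816$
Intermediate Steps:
$B{\left(R \right)} = \frac{-2 + R}{4 \left(-3 + R\right)}$ ($B{\left(R \right)} = \frac{\left(-2 + R\right) \frac{1}{-3 + R}}{4} = \frac{\frac{1}{-3 + R} \left(-2 + R\right)}{4} = \frac{-2 + R}{4 \left(-3 + R\right)}$)
$O{\left(s \right)} = 0$ ($O{\left(s \right)} = \frac{-2 + 2}{4 \left(-3 + 2\right)} s^{2} = \frac{1}{4} \frac{1}{-1} \cdot 0 s^{2} = \frac{1}{4} \left(-1\right) 0 s^{2} = 0 s^{2} = 0$)
$\left(O{\left(-395 \right)} + 203557\right) - 324373 = \left(0 + 203557\right) - 324373 = 203557 - 324373 = -120816$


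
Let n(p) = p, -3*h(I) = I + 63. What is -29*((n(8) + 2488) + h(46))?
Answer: -213991/3 ≈ -71330.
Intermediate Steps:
h(I) = -21 - I/3 (h(I) = -(I + 63)/3 = -(63 + I)/3 = -21 - I/3)
-29*((n(8) + 2488) + h(46)) = -29*((8 + 2488) + (-21 - 1/3*46)) = -29*(2496 + (-21 - 46/3)) = -29*(2496 - 109/3) = -29*7379/3 = -213991/3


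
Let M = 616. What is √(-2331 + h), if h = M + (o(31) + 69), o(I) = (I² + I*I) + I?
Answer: √307 ≈ 17.521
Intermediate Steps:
o(I) = I + 2*I² (o(I) = (I² + I²) + I = 2*I² + I = I + 2*I²)
h = 2638 (h = 616 + (31*(1 + 2*31) + 69) = 616 + (31*(1 + 62) + 69) = 616 + (31*63 + 69) = 616 + (1953 + 69) = 616 + 2022 = 2638)
√(-2331 + h) = √(-2331 + 2638) = √307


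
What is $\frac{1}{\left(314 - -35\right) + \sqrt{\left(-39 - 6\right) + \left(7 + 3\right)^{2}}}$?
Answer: $\frac{349}{121746} - \frac{\sqrt{55}}{121746} \approx 0.0028057$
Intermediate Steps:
$\frac{1}{\left(314 - -35\right) + \sqrt{\left(-39 - 6\right) + \left(7 + 3\right)^{2}}} = \frac{1}{\left(314 + \left(-101 + 136\right)\right) + \sqrt{\left(-39 - 6\right) + 10^{2}}} = \frac{1}{\left(314 + 35\right) + \sqrt{-45 + 100}} = \frac{1}{349 + \sqrt{55}}$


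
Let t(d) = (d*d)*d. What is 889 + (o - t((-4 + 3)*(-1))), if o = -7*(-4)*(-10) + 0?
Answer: 608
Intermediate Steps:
t(d) = d³ (t(d) = d²*d = d³)
o = -280 (o = 28*(-10) + 0 = -280 + 0 = -280)
889 + (o - t((-4 + 3)*(-1))) = 889 + (-280 - ((-4 + 3)*(-1))³) = 889 + (-280 - (-1*(-1))³) = 889 + (-280 - 1*1³) = 889 + (-280 - 1*1) = 889 + (-280 - 1) = 889 - 281 = 608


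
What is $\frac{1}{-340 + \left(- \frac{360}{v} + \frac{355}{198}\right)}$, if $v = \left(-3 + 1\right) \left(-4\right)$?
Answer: $- \frac{198}{75875} \approx -0.0026096$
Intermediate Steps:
$v = 8$ ($v = \left(-2\right) \left(-4\right) = 8$)
$\frac{1}{-340 + \left(- \frac{360}{v} + \frac{355}{198}\right)} = \frac{1}{-340 + \left(- \frac{360}{8} + \frac{355}{198}\right)} = \frac{1}{-340 + \left(\left(-360\right) \frac{1}{8} + 355 \cdot \frac{1}{198}\right)} = \frac{1}{-340 + \left(-45 + \frac{355}{198}\right)} = \frac{1}{-340 - \frac{8555}{198}} = \frac{1}{- \frac{75875}{198}} = - \frac{198}{75875}$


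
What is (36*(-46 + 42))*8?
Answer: -1152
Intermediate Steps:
(36*(-46 + 42))*8 = (36*(-4))*8 = -144*8 = -1152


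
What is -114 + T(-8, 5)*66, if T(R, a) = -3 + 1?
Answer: -246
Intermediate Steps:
T(R, a) = -2
-114 + T(-8, 5)*66 = -114 - 2*66 = -114 - 132 = -246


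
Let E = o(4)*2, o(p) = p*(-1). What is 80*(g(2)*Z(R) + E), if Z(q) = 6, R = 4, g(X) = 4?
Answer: 1280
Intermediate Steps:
o(p) = -p
E = -8 (E = -1*4*2 = -4*2 = -8)
80*(g(2)*Z(R) + E) = 80*(4*6 - 8) = 80*(24 - 8) = 80*16 = 1280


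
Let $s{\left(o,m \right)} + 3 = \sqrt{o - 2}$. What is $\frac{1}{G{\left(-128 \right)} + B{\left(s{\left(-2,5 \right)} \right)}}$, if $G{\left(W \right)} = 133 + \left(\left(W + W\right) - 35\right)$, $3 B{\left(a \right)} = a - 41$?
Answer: $- \frac{777}{134164} - \frac{3 i}{134164} \approx -0.0057914 - 2.2361 \cdot 10^{-5} i$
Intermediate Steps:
$s{\left(o,m \right)} = -3 + \sqrt{-2 + o}$ ($s{\left(o,m \right)} = -3 + \sqrt{o - 2} = -3 + \sqrt{-2 + o}$)
$B{\left(a \right)} = - \frac{41}{3} + \frac{a}{3}$ ($B{\left(a \right)} = \frac{a - 41}{3} = \frac{-41 + a}{3} = - \frac{41}{3} + \frac{a}{3}$)
$G{\left(W \right)} = 98 + 2 W$ ($G{\left(W \right)} = 133 + \left(2 W - 35\right) = 133 + \left(-35 + 2 W\right) = 98 + 2 W$)
$\frac{1}{G{\left(-128 \right)} + B{\left(s{\left(-2,5 \right)} \right)}} = \frac{1}{\left(98 + 2 \left(-128\right)\right) - \left(\frac{41}{3} - \frac{-3 + \sqrt{-2 - 2}}{3}\right)} = \frac{1}{\left(98 - 256\right) - \left(\frac{41}{3} - \frac{-3 + \sqrt{-4}}{3}\right)} = \frac{1}{-158 - \left(\frac{41}{3} - \frac{-3 + 2 i}{3}\right)} = \frac{1}{-158 - \left(\frac{44}{3} - \frac{2 i}{3}\right)} = \frac{1}{- \frac{518}{3} + \frac{2 i}{3}} = \frac{9 \left(- \frac{518}{3} - \frac{2 i}{3}\right)}{268328}$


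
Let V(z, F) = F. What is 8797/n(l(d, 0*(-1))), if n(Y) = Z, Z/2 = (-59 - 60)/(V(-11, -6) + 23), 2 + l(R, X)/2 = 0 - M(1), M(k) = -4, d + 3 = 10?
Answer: -8797/14 ≈ -628.36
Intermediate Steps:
d = 7 (d = -3 + 10 = 7)
l(R, X) = 4 (l(R, X) = -4 + 2*(0 - 1*(-4)) = -4 + 2*(0 + 4) = -4 + 2*4 = -4 + 8 = 4)
Z = -14 (Z = 2*((-59 - 60)/(-6 + 23)) = 2*(-119/17) = 2*(-119*1/17) = 2*(-7) = -14)
n(Y) = -14
8797/n(l(d, 0*(-1))) = 8797/(-14) = 8797*(-1/14) = -8797/14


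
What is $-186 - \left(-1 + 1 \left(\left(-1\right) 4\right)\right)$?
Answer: $-181$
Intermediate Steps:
$-186 - \left(-1 + 1 \left(\left(-1\right) 4\right)\right) = -186 - \left(-1 + 1 \left(-4\right)\right) = -186 - \left(-1 - 4\right) = -186 - -5 = -186 + 5 = -181$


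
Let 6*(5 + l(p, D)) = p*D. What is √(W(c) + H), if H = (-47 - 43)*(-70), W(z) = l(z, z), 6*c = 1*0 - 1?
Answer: √8158326/36 ≈ 79.341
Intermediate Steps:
l(p, D) = -5 + D*p/6 (l(p, D) = -5 + (p*D)/6 = -5 + (D*p)/6 = -5 + D*p/6)
c = -⅙ (c = (1*0 - 1)/6 = (0 - 1)/6 = (⅙)*(-1) = -⅙ ≈ -0.16667)
W(z) = -5 + z²/6 (W(z) = -5 + z*z/6 = -5 + z²/6)
H = 6300 (H = -90*(-70) = 6300)
√(W(c) + H) = √((-5 + (-⅙)²/6) + 6300) = √((-5 + (⅙)*(1/36)) + 6300) = √((-5 + 1/216) + 6300) = √(-1079/216 + 6300) = √(1359721/216) = √8158326/36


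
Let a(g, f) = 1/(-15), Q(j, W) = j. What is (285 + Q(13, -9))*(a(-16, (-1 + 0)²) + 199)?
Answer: 889232/15 ≈ 59282.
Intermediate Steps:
a(g, f) = -1/15
(285 + Q(13, -9))*(a(-16, (-1 + 0)²) + 199) = (285 + 13)*(-1/15 + 199) = 298*(2984/15) = 889232/15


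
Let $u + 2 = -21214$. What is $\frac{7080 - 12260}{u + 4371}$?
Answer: $\frac{1036}{3369} \approx 0.30751$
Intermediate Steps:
$u = -21216$ ($u = -2 - 21214 = -21216$)
$\frac{7080 - 12260}{u + 4371} = \frac{7080 - 12260}{-21216 + 4371} = - \frac{5180}{-16845} = \left(-5180\right) \left(- \frac{1}{16845}\right) = \frac{1036}{3369}$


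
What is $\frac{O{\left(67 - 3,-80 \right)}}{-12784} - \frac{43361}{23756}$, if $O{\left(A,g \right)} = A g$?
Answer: $- \frac{27043519}{18981044} \approx -1.4248$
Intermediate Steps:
$\frac{O{\left(67 - 3,-80 \right)}}{-12784} - \frac{43361}{23756} = \frac{\left(67 - 3\right) \left(-80\right)}{-12784} - \frac{43361}{23756} = 64 \left(-80\right) \left(- \frac{1}{12784}\right) - \frac{43361}{23756} = \left(-5120\right) \left(- \frac{1}{12784}\right) - \frac{43361}{23756} = \frac{320}{799} - \frac{43361}{23756} = - \frac{27043519}{18981044}$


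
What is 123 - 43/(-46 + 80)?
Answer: 4139/34 ≈ 121.74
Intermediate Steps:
123 - 43/(-46 + 80) = 123 - 43/34 = 4139/34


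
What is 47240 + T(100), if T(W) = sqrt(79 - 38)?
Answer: 47240 + sqrt(41) ≈ 47246.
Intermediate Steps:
T(W) = sqrt(41)
47240 + T(100) = 47240 + sqrt(41)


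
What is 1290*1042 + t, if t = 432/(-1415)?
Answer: 1902014268/1415 ≈ 1.3442e+6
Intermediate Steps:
t = -432/1415 (t = 432*(-1/1415) = -432/1415 ≈ -0.30530)
1290*1042 + t = 1290*1042 - 432/1415 = 1344180 - 432/1415 = 1902014268/1415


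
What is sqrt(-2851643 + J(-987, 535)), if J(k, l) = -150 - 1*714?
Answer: I*sqrt(2852507) ≈ 1688.9*I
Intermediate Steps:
J(k, l) = -864 (J(k, l) = -150 - 714 = -864)
sqrt(-2851643 + J(-987, 535)) = sqrt(-2851643 - 864) = sqrt(-2852507) = I*sqrt(2852507)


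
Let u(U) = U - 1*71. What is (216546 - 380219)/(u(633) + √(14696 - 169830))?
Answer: -45992113/235489 + 1145711*I*√3166/470978 ≈ -195.3 + 136.88*I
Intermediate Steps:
u(U) = -71 + U (u(U) = U - 71 = -71 + U)
(216546 - 380219)/(u(633) + √(14696 - 169830)) = (216546 - 380219)/((-71 + 633) + √(14696 - 169830)) = -163673/(562 + √(-155134)) = -163673/(562 + 7*I*√3166)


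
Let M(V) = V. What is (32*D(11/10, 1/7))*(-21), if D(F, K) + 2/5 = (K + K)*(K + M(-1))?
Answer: 15168/35 ≈ 433.37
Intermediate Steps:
D(F, K) = -⅖ + 2*K*(-1 + K) (D(F, K) = -⅖ + (K + K)*(K - 1) = -⅖ + (2*K)*(-1 + K) = -⅖ + 2*K*(-1 + K))
(32*D(11/10, 1/7))*(-21) = (32*(-⅖ - 2/7 + 2*(1/7)²))*(-21) = (32*(-⅖ - 2*⅐ + 2*(⅐)²))*(-21) = (32*(-⅖ - 2/7 + 2*(1/49)))*(-21) = (32*(-⅖ - 2/7 + 2/49))*(-21) = (32*(-158/245))*(-21) = -5056/245*(-21) = 15168/35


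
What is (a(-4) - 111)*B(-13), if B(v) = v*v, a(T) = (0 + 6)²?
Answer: -12675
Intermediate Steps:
a(T) = 36 (a(T) = 6² = 36)
B(v) = v²
(a(-4) - 111)*B(-13) = (36 - 111)*(-13)² = -75*169 = -12675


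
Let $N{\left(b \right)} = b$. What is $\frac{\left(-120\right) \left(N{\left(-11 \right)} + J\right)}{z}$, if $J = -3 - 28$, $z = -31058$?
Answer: $- \frac{2520}{15529} \approx -0.16228$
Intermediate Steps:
$J = -31$ ($J = -3 - 28 = -31$)
$\frac{\left(-120\right) \left(N{\left(-11 \right)} + J\right)}{z} = \frac{\left(-120\right) \left(-11 - 31\right)}{-31058} = \left(-120\right) \left(-42\right) \left(- \frac{1}{31058}\right) = 5040 \left(- \frac{1}{31058}\right) = - \frac{2520}{15529}$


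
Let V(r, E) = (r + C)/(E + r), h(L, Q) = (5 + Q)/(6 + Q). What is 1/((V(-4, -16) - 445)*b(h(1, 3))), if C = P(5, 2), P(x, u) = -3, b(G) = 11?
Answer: -20/97823 ≈ -0.00020445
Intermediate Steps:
h(L, Q) = (5 + Q)/(6 + Q)
C = -3
V(r, E) = (-3 + r)/(E + r) (V(r, E) = (r - 3)/(E + r) = (-3 + r)/(E + r))
1/((V(-4, -16) - 445)*b(h(1, 3))) = 1/(((-3 - 4)/(-16 - 4) - 445)*11) = 1/((-7/(-20) - 445)*11) = 1/((-1/20*(-7) - 445)*11) = 1/((7/20 - 445)*11) = 1/(-8893/20*11) = 1/(-97823/20) = -20/97823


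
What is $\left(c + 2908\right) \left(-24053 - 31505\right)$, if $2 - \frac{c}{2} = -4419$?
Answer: $-652806500$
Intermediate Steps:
$c = 8842$ ($c = 4 - -8838 = 4 + 8838 = 8842$)
$\left(c + 2908\right) \left(-24053 - 31505\right) = \left(8842 + 2908\right) \left(-24053 - 31505\right) = 11750 \left(-55558\right) = -652806500$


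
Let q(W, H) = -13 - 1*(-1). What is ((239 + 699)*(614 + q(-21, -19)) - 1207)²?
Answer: 317497313961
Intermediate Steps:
q(W, H) = -12 (q(W, H) = -13 + 1 = -12)
((239 + 699)*(614 + q(-21, -19)) - 1207)² = ((239 + 699)*(614 - 12) - 1207)² = (938*602 - 1207)² = (564676 - 1207)² = 563469² = 317497313961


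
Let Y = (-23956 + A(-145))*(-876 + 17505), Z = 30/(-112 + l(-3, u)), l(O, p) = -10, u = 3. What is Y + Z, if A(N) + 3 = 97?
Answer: -24204873093/61 ≈ -3.9680e+8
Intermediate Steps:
A(N) = 94 (A(N) = -3 + 97 = 94)
Z = -15/61 (Z = 30/(-112 - 10) = 30/(-122) = 30*(-1/122) = -15/61 ≈ -0.24590)
Y = -396801198 (Y = (-23956 + 94)*(-876 + 17505) = -23862*16629 = -396801198)
Y + Z = -396801198 - 15/61 = -24204873093/61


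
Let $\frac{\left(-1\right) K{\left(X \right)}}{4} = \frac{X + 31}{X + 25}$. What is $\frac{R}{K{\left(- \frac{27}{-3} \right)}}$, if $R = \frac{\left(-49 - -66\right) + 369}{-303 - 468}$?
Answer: $\frac{3281}{30840} \approx 0.10639$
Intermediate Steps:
$K{\left(X \right)} = - \frac{4 \left(31 + X\right)}{25 + X}$ ($K{\left(X \right)} = - 4 \frac{X + 31}{X + 25} = - 4 \frac{31 + X}{25 + X} = - \frac{4 \left(31 + X\right)}{25 + X}$)
$R = - \frac{386}{771}$ ($R = \frac{\left(-49 + 66\right) + 369}{-771} = \left(17 + 369\right) \left(- \frac{1}{771}\right) = 386 \left(- \frac{1}{771}\right) = - \frac{386}{771} \approx -0.50065$)
$\frac{R}{K{\left(- \frac{27}{-3} \right)}} = - \frac{386}{771 \frac{4 \left(-31 - - \frac{27}{-3}\right)}{25 - \frac{27}{-3}}} = - \frac{386}{771 \frac{4 \left(-31 - \left(-27\right) \left(- \frac{1}{3}\right)\right)}{25 - -9}} = - \frac{386}{771 \frac{4 \left(-31 - 9\right)}{25 + 9}} = - \frac{386}{771 \frac{4 \left(-31 - 9\right)}{34}} = - \frac{386}{771 \cdot 4 \cdot \frac{1}{34} \left(-40\right)} = - \frac{386}{771 \left(- \frac{80}{17}\right)} = \left(- \frac{386}{771}\right) \left(- \frac{17}{80}\right) = \frac{3281}{30840}$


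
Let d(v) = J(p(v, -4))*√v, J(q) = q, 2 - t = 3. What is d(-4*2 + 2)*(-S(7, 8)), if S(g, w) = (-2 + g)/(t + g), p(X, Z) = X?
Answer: 5*I*√6 ≈ 12.247*I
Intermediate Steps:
t = -1 (t = 2 - 1*3 = 2 - 3 = -1)
S(g, w) = (-2 + g)/(-1 + g)
d(v) = v^(3/2) (d(v) = v*√v = v^(3/2))
d(-4*2 + 2)*(-S(7, 8)) = (-4*2 + 2)^(3/2)*(-(-2 + 7)/(-1 + 7)) = (-8 + 2)^(3/2)*(-5/6) = (-6)^(3/2)*(-5/6) = (-6*I*√6)*(-1*⅚) = -6*I*√6*(-⅚) = 5*I*√6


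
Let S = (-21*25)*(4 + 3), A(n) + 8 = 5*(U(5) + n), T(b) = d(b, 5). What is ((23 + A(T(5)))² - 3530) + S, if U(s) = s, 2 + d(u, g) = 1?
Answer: -5980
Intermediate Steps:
d(u, g) = -1 (d(u, g) = -2 + 1 = -1)
T(b) = -1
A(n) = 17 + 5*n (A(n) = -8 + 5*(5 + n) = -8 + (25 + 5*n) = 17 + 5*n)
S = -3675 (S = -525*7 = -3675)
((23 + A(T(5)))² - 3530) + S = ((23 + (17 + 5*(-1)))² - 3530) - 3675 = ((23 + (17 - 5))² - 3530) - 3675 = ((23 + 12)² - 3530) - 3675 = (35² - 3530) - 3675 = (1225 - 3530) - 3675 = -2305 - 3675 = -5980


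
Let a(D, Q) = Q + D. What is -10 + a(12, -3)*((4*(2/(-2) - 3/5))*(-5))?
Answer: 278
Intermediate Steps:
a(D, Q) = D + Q
-10 + a(12, -3)*((4*(2/(-2) - 3/5))*(-5)) = -10 + (12 - 3)*((4*(2/(-2) - 3/5))*(-5)) = -10 + 9*((4*(2*(-1/2) - 3*1/5))*(-5)) = -10 + 9*((4*(-1 - 3/5))*(-5)) = -10 + 9*((4*(-8/5))*(-5)) = -10 + 9*(-32/5*(-5)) = -10 + 9*32 = -10 + 288 = 278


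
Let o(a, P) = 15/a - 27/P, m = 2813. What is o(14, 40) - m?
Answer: -787529/280 ≈ -2812.6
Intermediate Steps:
o(a, P) = -27/P + 15/a
o(14, 40) - m = (-27/40 + 15/14) - 1*2813 = (-27*1/40 + 15*(1/14)) - 2813 = (-27/40 + 15/14) - 2813 = 111/280 - 2813 = -787529/280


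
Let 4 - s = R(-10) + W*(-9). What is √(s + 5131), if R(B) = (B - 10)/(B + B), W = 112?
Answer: √6142 ≈ 78.371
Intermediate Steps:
R(B) = (-10 + B)/(2*B) (R(B) = (-10 + B)/((2*B)) = (-10 + B)*(1/(2*B)) = (-10 + B)/(2*B))
s = 1011 (s = 4 - ((½)*(-10 - 10)/(-10) + 112*(-9)) = 4 - ((½)*(-⅒)*(-20) - 1008) = 4 - (1 - 1008) = 4 - 1*(-1007) = 4 + 1007 = 1011)
√(s + 5131) = √(1011 + 5131) = √6142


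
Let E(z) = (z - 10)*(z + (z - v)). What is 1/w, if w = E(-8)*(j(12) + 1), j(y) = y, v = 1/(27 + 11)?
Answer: 19/71253 ≈ 0.00026666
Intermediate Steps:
v = 1/38 ≈ 0.026316
E(z) = (-10 + z)*(-1/38 + 2*z) (E(z) = (z - 10)*(z + (z - 1*1/38)) = (-10 + z)*(z + (z - 1/38)) = (-10 + z)*(z + (-1/38 + z)) = (-10 + z)*(-1/38 + 2*z))
w = 71253/19 (w = (5/19 + 2*(-8)² - 761/38*(-8))*(12 + 1) = (5/19 + 2*64 + 3044/19)*13 = (5/19 + 128 + 3044/19)*13 = (5481/19)*13 = 71253/19 ≈ 3750.2)
1/w = 1/(71253/19) = 19/71253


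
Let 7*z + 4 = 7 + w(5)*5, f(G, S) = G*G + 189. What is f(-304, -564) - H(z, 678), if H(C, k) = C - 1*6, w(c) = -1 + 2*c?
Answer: 648229/7 ≈ 92604.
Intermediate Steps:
f(G, S) = 189 + G² (f(G, S) = G² + 189 = 189 + G²)
z = 48/7 (z = -4/7 + (7 + (-1 + 2*5)*5)/7 = -4/7 + (7 + (-1 + 10)*5)/7 = -4/7 + (7 + 9*5)/7 = -4/7 + (7 + 45)/7 = -4/7 + (⅐)*52 = -4/7 + 52/7 = 48/7 ≈ 6.8571)
H(C, k) = -6 + C (H(C, k) = C - 6 = -6 + C)
f(-304, -564) - H(z, 678) = (189 + (-304)²) - (-6 + 48/7) = (189 + 92416) - 1*6/7 = 92605 - 6/7 = 648229/7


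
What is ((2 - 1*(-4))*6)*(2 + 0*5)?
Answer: 72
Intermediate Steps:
((2 - 1*(-4))*6)*(2 + 0*5) = ((2 + 4)*6)*(2 + 0) = (6*6)*2 = 36*2 = 72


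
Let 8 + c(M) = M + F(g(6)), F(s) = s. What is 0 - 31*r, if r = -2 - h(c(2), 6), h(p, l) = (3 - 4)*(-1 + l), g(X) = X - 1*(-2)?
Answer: -93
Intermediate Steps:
g(X) = 2 + X (g(X) = X + 2 = 2 + X)
c(M) = M (c(M) = -8 + (M + (2 + 6)) = -8 + (M + 8) = -8 + (8 + M) = M)
h(p, l) = 1 - l (h(p, l) = -(-1 + l) = 1 - l)
r = 3 (r = -2 - (1 - 1*6) = -2 - (1 - 6) = -2 - 1*(-5) = -2 + 5 = 3)
0 - 31*r = 0 - 31*3 = 0 - 93 = -93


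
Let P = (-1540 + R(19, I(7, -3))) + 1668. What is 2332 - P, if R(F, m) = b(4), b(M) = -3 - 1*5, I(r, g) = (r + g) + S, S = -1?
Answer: 2212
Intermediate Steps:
I(r, g) = -1 + g + r (I(r, g) = (r + g) - 1 = (g + r) - 1 = -1 + g + r)
b(M) = -8 (b(M) = -3 - 5 = -8)
R(F, m) = -8
P = 120 (P = (-1540 - 8) + 1668 = -1548 + 1668 = 120)
2332 - P = 2332 - 1*120 = 2332 - 120 = 2212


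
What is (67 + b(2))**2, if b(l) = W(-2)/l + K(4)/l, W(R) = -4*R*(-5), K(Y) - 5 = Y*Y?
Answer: 13225/4 ≈ 3306.3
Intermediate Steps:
K(Y) = 5 + Y**2 (K(Y) = 5 + Y*Y = 5 + Y**2)
W(R) = 20*R
b(l) = -19/l (b(l) = (20*(-2))/l + (5 + 4**2)/l = -40/l + (5 + 16)/l = -40/l + 21/l = -19/l)
(67 + b(2))**2 = (67 - 19/2)**2 = (115/2)**2 = 13225/4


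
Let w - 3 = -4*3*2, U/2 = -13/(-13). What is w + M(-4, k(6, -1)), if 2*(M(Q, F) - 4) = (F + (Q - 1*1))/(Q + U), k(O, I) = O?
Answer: -69/4 ≈ -17.250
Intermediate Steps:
U = 2 (U = 2*(-13/(-13)) = 2*(-13*(-1/13)) = 2*1 = 2)
M(Q, F) = 4 + (-1 + F + Q)/(2*(2 + Q)) (M(Q, F) = 4 + ((F + (Q - 1*1))/(Q + 2))/2 = 4 + ((F + (Q - 1))/(2 + Q))/2 = 4 + ((F + (-1 + Q))/(2 + Q))/2 = 4 + ((-1 + F + Q)/(2 + Q))/2 = 4 + (-1 + F + Q)/(2*(2 + Q)))
w = -21 (w = 3 - 4*3*2 = 3 - 12*2 = 3 - 24 = -21)
w + M(-4, k(6, -1)) = -21 + (15 + 6 + 9*(-4))/(2*(2 - 4)) = -21 + (½)*(15 + 6 - 36)/(-2) = -21 + (½)*(-½)*(-15) = -21 + 15/4 = -69/4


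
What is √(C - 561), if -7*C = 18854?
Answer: I*√159467/7 ≈ 57.048*I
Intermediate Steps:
C = -18854/7 (C = -⅐*18854 = -18854/7 ≈ -2693.4)
√(C - 561) = √(-18854/7 - 561) = √(-22781/7) = I*√159467/7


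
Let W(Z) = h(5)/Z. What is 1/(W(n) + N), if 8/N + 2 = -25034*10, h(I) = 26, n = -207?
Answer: -25910397/3255274 ≈ -7.9595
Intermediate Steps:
W(Z) = 26/Z
N = -4/125171 (N = 8/(-2 - 25034*10) = 8/(-2 - 250340) = 8/(-250342) = 8*(-1/250342) = -4/125171 ≈ -3.1956e-5)
1/(W(n) + N) = 1/(26/(-207) - 4/125171) = 1/(26*(-1/207) - 4/125171) = 1/(-26/207 - 4/125171) = 1/(-3255274/25910397) = -25910397/3255274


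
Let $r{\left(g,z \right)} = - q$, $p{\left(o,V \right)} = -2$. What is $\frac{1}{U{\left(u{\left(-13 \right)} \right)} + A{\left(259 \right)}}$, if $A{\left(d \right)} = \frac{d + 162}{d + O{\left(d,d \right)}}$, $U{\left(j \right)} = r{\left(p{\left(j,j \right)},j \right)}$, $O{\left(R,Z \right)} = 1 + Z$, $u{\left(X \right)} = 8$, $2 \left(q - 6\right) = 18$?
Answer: $- \frac{519}{7364} \approx -0.070478$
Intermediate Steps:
$q = 15$ ($q = 6 + \frac{1}{2} \cdot 18 = 6 + 9 = 15$)
$r{\left(g,z \right)} = -15$ ($r{\left(g,z \right)} = \left(-1\right) 15 = -15$)
$U{\left(j \right)} = -15$
$A{\left(d \right)} = \frac{162 + d}{1 + 2 d}$ ($A{\left(d \right)} = \frac{d + 162}{d + \left(1 + d\right)} = \frac{162 + d}{1 + 2 d}$)
$\frac{1}{U{\left(u{\left(-13 \right)} \right)} + A{\left(259 \right)}} = \frac{1}{-15 + \frac{162 + 259}{1 + 2 \cdot 259}} = \frac{1}{-15 + \frac{1}{1 + 518} \cdot 421} = \frac{1}{-15 + \frac{1}{519} \cdot 421} = \frac{1}{-15 + \frac{421}{519}} = \frac{1}{- \frac{7364}{519}} = - \frac{519}{7364}$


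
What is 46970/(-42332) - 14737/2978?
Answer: -95465418/15758087 ≈ -6.0582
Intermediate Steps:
46970/(-42332) - 14737/2978 = 46970*(-1/42332) - 14737*1/2978 = -23485/21166 - 14737/2978 = -95465418/15758087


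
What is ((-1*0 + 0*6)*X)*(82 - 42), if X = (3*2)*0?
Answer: 0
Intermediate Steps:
X = 0 (X = 6*0 = 0)
((-1*0 + 0*6)*X)*(82 - 42) = ((-1*0 + 0*6)*0)*(82 - 42) = ((0 + 0)*0)*40 = (0*0)*40 = 0*40 = 0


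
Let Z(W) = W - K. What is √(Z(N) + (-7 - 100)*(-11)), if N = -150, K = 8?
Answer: √1019 ≈ 31.922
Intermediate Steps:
Z(W) = -8 + W (Z(W) = W - 1*8 = W - 8 = -8 + W)
√(Z(N) + (-7 - 100)*(-11)) = √((-8 - 150) + (-7 - 100)*(-11)) = √(-158 - 107*(-11)) = √(-158 + 1177) = √1019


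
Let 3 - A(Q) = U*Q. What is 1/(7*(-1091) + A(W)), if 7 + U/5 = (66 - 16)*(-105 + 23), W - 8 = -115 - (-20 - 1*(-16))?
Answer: -1/2122739 ≈ -4.7109e-7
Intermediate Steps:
W = -103 (W = 8 + (-115 - (-20 - 1*(-16))) = 8 + (-115 - (-20 + 16)) = 8 + (-115 - 1*(-4)) = 8 + (-115 + 4) = 8 - 111 = -103)
U = -20535 (U = -35 + 5*((66 - 16)*(-105 + 23)) = -35 + 5*(50*(-82)) = -35 + 5*(-4100) = -35 - 20500 = -20535)
A(Q) = 3 + 20535*Q (A(Q) = 3 - (-20535)*Q = 3 + 20535*Q)
1/(7*(-1091) + A(W)) = 1/(7*(-1091) + (3 + 20535*(-103))) = 1/(-7637 + (3 - 2115105)) = 1/(-7637 - 2115102) = 1/(-2122739) = -1/2122739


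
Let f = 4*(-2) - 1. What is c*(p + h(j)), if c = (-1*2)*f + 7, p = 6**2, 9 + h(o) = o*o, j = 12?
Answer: 4275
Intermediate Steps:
h(o) = -9 + o**2 (h(o) = -9 + o*o = -9 + o**2)
f = -9 (f = -8 - 1 = -9)
p = 36
c = 25 (c = -1*2*(-9) + 7 = -2*(-9) + 7 = 18 + 7 = 25)
c*(p + h(j)) = 25*(36 + (-9 + 12**2)) = 25*(36 + (-9 + 144)) = 25*(36 + 135) = 25*171 = 4275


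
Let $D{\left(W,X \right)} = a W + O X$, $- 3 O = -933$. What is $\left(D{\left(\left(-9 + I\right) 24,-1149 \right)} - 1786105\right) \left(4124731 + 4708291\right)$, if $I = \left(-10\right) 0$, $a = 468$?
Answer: $-19826000535704$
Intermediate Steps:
$O = 311$ ($O = \left(- \frac{1}{3}\right) \left(-933\right) = 311$)
$I = 0$
$D{\left(W,X \right)} = 311 X + 468 W$ ($D{\left(W,X \right)} = 468 W + 311 X = 311 X + 468 W$)
$\left(D{\left(\left(-9 + I\right) 24,-1149 \right)} - 1786105\right) \left(4124731 + 4708291\right) = \left(\left(311 \left(-1149\right) + 468 \left(-9 + 0\right) 24\right) - 1786105\right) \left(4124731 + 4708291\right) = \left(\left(-357339 + 468 \left(\left(-9\right) 24\right)\right) - 1786105\right) 8833022 = \left(\left(-357339 + 468 \left(-216\right)\right) - 1786105\right) 8833022 = \left(\left(-357339 - 101088\right) - 1786105\right) 8833022 = \left(-458427 - 1786105\right) 8833022 = \left(-2244532\right) 8833022 = -19826000535704$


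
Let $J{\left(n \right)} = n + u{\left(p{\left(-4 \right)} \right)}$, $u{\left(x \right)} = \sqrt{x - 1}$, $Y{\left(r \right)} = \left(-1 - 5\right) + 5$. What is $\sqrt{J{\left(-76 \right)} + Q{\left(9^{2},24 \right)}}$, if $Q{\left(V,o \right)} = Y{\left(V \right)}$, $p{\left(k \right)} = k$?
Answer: $\sqrt{-77 + i \sqrt{5}} \approx 0.1274 + 8.7759 i$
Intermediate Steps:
$Y{\left(r \right)} = -1$ ($Y{\left(r \right)} = -6 + 5 = -1$)
$Q{\left(V,o \right)} = -1$
$u{\left(x \right)} = \sqrt{-1 + x}$
$J{\left(n \right)} = n + i \sqrt{5}$ ($J{\left(n \right)} = n + \sqrt{-1 - 4} = n + \sqrt{-5} = n + i \sqrt{5}$)
$\sqrt{J{\left(-76 \right)} + Q{\left(9^{2},24 \right)}} = \sqrt{\left(-76 + i \sqrt{5}\right) - 1} = \sqrt{-77 + i \sqrt{5}}$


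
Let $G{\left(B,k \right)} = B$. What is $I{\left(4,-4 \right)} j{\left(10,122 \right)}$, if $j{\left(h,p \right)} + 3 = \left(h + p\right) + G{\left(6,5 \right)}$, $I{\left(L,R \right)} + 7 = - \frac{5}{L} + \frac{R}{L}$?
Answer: $- \frac{4995}{4} \approx -1248.8$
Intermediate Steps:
$I{\left(L,R \right)} = -7 - \frac{5}{L} + \frac{R}{L}$ ($I{\left(L,R \right)} = -7 + \left(- \frac{5}{L} + \frac{R}{L}\right) = -7 - \frac{5}{L} + \frac{R}{L}$)
$j{\left(h,p \right)} = 3 + h + p$ ($j{\left(h,p \right)} = -3 + \left(\left(h + p\right) + 6\right) = -3 + \left(6 + h + p\right) = 3 + h + p$)
$I{\left(4,-4 \right)} j{\left(10,122 \right)} = \frac{-5 - 4 - 28}{4} \left(3 + 10 + 122\right) = \frac{-5 - 4 - 28}{4} \cdot 135 = \frac{1}{4} \left(-37\right) 135 = \left(- \frac{37}{4}\right) 135 = - \frac{4995}{4}$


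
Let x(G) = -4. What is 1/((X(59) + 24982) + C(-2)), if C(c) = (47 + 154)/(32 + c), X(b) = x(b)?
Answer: 10/249847 ≈ 4.0025e-5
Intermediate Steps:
X(b) = -4
C(c) = 201/(32 + c)
1/((X(59) + 24982) + C(-2)) = 1/((-4 + 24982) + 201/(32 - 2)) = 1/(24978 + 201/30) = 1/(24978 + 201*(1/30)) = 1/(24978 + 67/10) = 1/(249847/10) = 10/249847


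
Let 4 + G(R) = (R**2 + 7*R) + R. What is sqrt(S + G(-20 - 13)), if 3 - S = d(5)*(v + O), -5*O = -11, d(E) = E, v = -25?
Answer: sqrt(938) ≈ 30.627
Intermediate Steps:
O = 11/5 (O = -1/5*(-11) = 11/5 ≈ 2.2000)
S = 117 (S = 3 - 5*(-25 + 11/5) = 3 - 5*(-114)/5 = 3 - 1*(-114) = 3 + 114 = 117)
G(R) = -4 + R**2 + 8*R (G(R) = -4 + ((R**2 + 7*R) + R) = -4 + (R**2 + 8*R) = -4 + R**2 + 8*R)
sqrt(S + G(-20 - 13)) = sqrt(117 + (-4 + (-20 - 13)**2 + 8*(-20 - 13))) = sqrt(117 + (-4 + (-33)**2 + 8*(-33))) = sqrt(117 + (-4 + 1089 - 264)) = sqrt(117 + 821) = sqrt(938)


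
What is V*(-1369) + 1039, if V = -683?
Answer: 936066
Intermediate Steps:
V*(-1369) + 1039 = -683*(-1369) + 1039 = 935027 + 1039 = 936066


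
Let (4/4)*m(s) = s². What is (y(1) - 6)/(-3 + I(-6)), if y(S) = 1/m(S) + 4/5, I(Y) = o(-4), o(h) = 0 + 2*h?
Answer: 21/55 ≈ 0.38182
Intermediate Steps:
o(h) = 2*h
m(s) = s²
I(Y) = -8 (I(Y) = 2*(-4) = -8)
y(S) = ⅘ + S⁻² (y(S) = 1/S² + 4/5 = 1/S² + 4*(⅕) = S⁻² + ⅘ = ⅘ + S⁻²)
(y(1) - 6)/(-3 + I(-6)) = ((⅘ + 1⁻²) - 6)/(-3 - 8) = ((⅘ + 1) - 6)/(-11) = (9/5 - 6)*(-1/11) = -21/5*(-1/11) = 21/55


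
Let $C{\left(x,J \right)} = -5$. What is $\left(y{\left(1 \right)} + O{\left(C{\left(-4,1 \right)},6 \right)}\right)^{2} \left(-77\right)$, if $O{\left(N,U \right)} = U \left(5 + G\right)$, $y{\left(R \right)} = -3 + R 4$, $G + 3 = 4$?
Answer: $-105413$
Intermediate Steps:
$G = 1$ ($G = -3 + 4 = 1$)
$y{\left(R \right)} = -3 + 4 R$
$O{\left(N,U \right)} = 6 U$ ($O{\left(N,U \right)} = U \left(5 + 1\right) = U 6 = 6 U$)
$\left(y{\left(1 \right)} + O{\left(C{\left(-4,1 \right)},6 \right)}\right)^{2} \left(-77\right) = \left(\left(-3 + 4 \cdot 1\right) + 6 \cdot 6\right)^{2} \left(-77\right) = \left(\left(-3 + 4\right) + 36\right)^{2} \left(-77\right) = \left(1 + 36\right)^{2} \left(-77\right) = 37^{2} \left(-77\right) = 1369 \left(-77\right) = -105413$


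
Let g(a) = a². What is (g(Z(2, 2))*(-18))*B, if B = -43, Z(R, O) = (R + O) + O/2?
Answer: 19350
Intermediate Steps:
Z(R, O) = R + 3*O/2 (Z(R, O) = (O + R) + O*(½) = (O + R) + O/2 = R + 3*O/2)
(g(Z(2, 2))*(-18))*B = ((2 + (3/2)*2)²*(-18))*(-43) = ((2 + 3)²*(-18))*(-43) = (5²*(-18))*(-43) = (25*(-18))*(-43) = -450*(-43) = 19350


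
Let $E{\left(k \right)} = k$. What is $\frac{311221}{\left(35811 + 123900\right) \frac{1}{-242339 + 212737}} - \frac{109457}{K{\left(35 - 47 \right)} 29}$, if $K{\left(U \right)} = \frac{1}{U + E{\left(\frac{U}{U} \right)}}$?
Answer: $- \frac{538660439}{33321} \approx -16166.0$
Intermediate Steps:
$K{\left(U \right)} = \frac{1}{1 + U}$ ($K{\left(U \right)} = \frac{1}{U + \frac{U}{U}} = \frac{1}{U + 1} = \frac{1}{1 + U}$)
$\frac{311221}{\left(35811 + 123900\right) \frac{1}{-242339 + 212737}} - \frac{109457}{K{\left(35 - 47 \right)} 29} = \frac{311221}{\left(35811 + 123900\right) \frac{1}{-242339 + 212737}} - \frac{109457}{\frac{1}{1 + \left(35 - 47\right)} 29} = \frac{311221}{159711 \frac{1}{-29602}} - \frac{109457}{\frac{1}{1 - 12} \cdot 29} = \frac{311221}{159711 \left(- \frac{1}{29602}\right)} - \frac{109457}{\frac{1}{-11} \cdot 29} = \frac{311221}{- \frac{159711}{29602}} - \frac{109457}{\left(- \frac{1}{11}\right) 29} = 311221 \left(- \frac{29602}{159711}\right) - \frac{109457}{- \frac{29}{11}} = - \frac{66278878}{1149} - - \frac{1204027}{29} = - \frac{66278878}{1149} + \frac{1204027}{29} = - \frac{538660439}{33321}$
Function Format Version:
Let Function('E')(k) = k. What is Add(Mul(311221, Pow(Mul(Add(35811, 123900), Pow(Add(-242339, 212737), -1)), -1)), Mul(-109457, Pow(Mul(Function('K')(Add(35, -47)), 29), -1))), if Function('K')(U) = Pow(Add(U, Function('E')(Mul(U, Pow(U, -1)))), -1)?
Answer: Rational(-538660439, 33321) ≈ -16166.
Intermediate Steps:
Function('K')(U) = Pow(Add(1, U), -1) (Function('K')(U) = Pow(Add(U, Mul(U, Pow(U, -1))), -1) = Pow(Add(U, 1), -1) = Pow(Add(1, U), -1))
Add(Mul(311221, Pow(Mul(Add(35811, 123900), Pow(Add(-242339, 212737), -1)), -1)), Mul(-109457, Pow(Mul(Function('K')(Add(35, -47)), 29), -1))) = Add(Mul(311221, Pow(Mul(Add(35811, 123900), Pow(Add(-242339, 212737), -1)), -1)), Mul(-109457, Pow(Mul(Pow(Add(1, Add(35, -47)), -1), 29), -1))) = Add(Mul(311221, Pow(Mul(159711, Pow(-29602, -1)), -1)), Mul(-109457, Pow(Mul(Pow(Add(1, -12), -1), 29), -1))) = Add(Mul(311221, Pow(Mul(159711, Rational(-1, 29602)), -1)), Mul(-109457, Pow(Mul(Pow(-11, -1), 29), -1))) = Add(Mul(311221, Pow(Rational(-159711, 29602), -1)), Mul(-109457, Pow(Mul(Rational(-1, 11), 29), -1))) = Add(Mul(311221, Rational(-29602, 159711)), Mul(-109457, Pow(Rational(-29, 11), -1))) = Add(Rational(-66278878, 1149), Mul(-109457, Rational(-11, 29))) = Add(Rational(-66278878, 1149), Rational(1204027, 29)) = Rational(-538660439, 33321)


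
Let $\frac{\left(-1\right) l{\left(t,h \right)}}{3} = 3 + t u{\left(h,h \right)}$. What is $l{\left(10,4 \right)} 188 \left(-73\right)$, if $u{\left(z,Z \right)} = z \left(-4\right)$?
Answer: $-6464004$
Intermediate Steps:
$u{\left(z,Z \right)} = - 4 z$
$l{\left(t,h \right)} = -9 + 12 h t$ ($l{\left(t,h \right)} = - 3 \left(3 + t \left(- 4 h\right)\right) = - 3 \left(3 - 4 h t\right) = -9 + 12 h t$)
$l{\left(10,4 \right)} 188 \left(-73\right) = \left(-9 + 12 \cdot 4 \cdot 10\right) 188 \left(-73\right) = \left(-9 + 480\right) 188 \left(-73\right) = 471 \cdot 188 \left(-73\right) = 88548 \left(-73\right) = -6464004$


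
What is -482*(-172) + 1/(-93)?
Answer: 7710071/93 ≈ 82904.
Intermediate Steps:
-482*(-172) + 1/(-93) = 82904 - 1/93 = 7710071/93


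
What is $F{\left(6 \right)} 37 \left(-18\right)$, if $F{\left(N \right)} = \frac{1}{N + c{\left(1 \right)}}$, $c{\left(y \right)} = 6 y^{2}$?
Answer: $- \frac{111}{2} \approx -55.5$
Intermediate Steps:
$F{\left(N \right)} = \frac{1}{6 + N}$ ($F{\left(N \right)} = \frac{1}{N + 6 \cdot 1^{2}} = \frac{1}{N + 6 \cdot 1} = \frac{1}{N + 6} = \frac{1}{6 + N}$)
$F{\left(6 \right)} 37 \left(-18\right) = \frac{1}{6 + 6} \cdot 37 \left(-18\right) = \frac{1}{12} \cdot 37 \left(-18\right) = \frac{37}{12} \left(-18\right) = - \frac{111}{2}$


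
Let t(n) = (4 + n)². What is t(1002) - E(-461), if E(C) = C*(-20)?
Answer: 1002816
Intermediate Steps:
E(C) = -20*C
t(1002) - E(-461) = (4 + 1002)² - (-20)*(-461) = 1006² - 1*9220 = 1012036 - 9220 = 1002816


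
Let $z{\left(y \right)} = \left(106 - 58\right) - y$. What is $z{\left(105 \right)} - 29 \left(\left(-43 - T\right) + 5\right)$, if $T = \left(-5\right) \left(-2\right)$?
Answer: $1335$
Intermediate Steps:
$T = 10$
$z{\left(y \right)} = 48 - y$ ($z{\left(y \right)} = \left(106 - 58\right) - y = 48 - y$)
$z{\left(105 \right)} - 29 \left(\left(-43 - T\right) + 5\right) = \left(48 - 105\right) - 29 \left(\left(-43 - 10\right) + 5\right) = -57 - 29 \left(-53 + 5\right) = -57 - 29 \left(-48\right) = -57 - -1392 = -57 + 1392 = 1335$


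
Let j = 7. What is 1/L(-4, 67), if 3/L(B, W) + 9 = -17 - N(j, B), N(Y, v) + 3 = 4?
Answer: -9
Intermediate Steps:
N(Y, v) = 1 (N(Y, v) = -3 + 4 = 1)
L(B, W) = -⅑ (L(B, W) = 3/(-9 + (-17 - 1*1)) = 3/(-9 + (-17 - 1)) = 3/(-9 - 18) = 3/(-27) = 3*(-1/27) = -⅑)
1/L(-4, 67) = 1/(-⅑) = -9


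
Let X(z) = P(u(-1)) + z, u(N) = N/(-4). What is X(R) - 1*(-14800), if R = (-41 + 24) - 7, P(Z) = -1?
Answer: 14775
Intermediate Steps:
u(N) = -N/4 (u(N) = N*(-¼) = -N/4)
R = -24 (R = -17 - 7 = -24)
X(z) = -1 + z
X(R) - 1*(-14800) = (-1 - 24) - 1*(-14800) = -25 + 14800 = 14775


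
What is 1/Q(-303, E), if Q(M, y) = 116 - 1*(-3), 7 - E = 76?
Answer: 1/119 ≈ 0.0084034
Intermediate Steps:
E = -69 (E = 7 - 1*76 = 7 - 76 = -69)
Q(M, y) = 119 (Q(M, y) = 116 + 3 = 119)
1/Q(-303, E) = 1/119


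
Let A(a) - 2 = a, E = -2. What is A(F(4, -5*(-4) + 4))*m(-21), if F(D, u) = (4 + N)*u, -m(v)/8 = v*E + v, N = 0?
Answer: -16464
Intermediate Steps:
m(v) = 8*v (m(v) = -8*(v*(-2) + v) = -8*(-2*v + v) = -(-8)*v = 8*v)
F(D, u) = 4*u (F(D, u) = (4 + 0)*u = 4*u)
A(a) = 2 + a
A(F(4, -5*(-4) + 4))*m(-21) = (2 + 4*(-5*(-4) + 4))*(8*(-21)) = (2 + 4*(20 + 4))*(-168) = (2 + 4*24)*(-168) = (2 + 96)*(-168) = 98*(-168) = -16464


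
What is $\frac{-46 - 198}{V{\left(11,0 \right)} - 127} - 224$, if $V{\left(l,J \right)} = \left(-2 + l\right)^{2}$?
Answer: $- \frac{5030}{23} \approx -218.7$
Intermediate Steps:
$\frac{-46 - 198}{V{\left(11,0 \right)} - 127} - 224 = \frac{-46 - 198}{\left(-2 + 11\right)^{2} - 127} - 224 = - \frac{244}{9^{2} - 127} - 224 = - \frac{244}{81 - 127} - 224 = - \frac{244}{-46} - 224 = \left(-244\right) \left(- \frac{1}{46}\right) - 224 = \frac{122}{23} - 224 = - \frac{5030}{23}$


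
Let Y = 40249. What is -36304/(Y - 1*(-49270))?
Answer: -36304/89519 ≈ -0.40555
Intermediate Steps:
-36304/(Y - 1*(-49270)) = -36304/(40249 - 1*(-49270)) = -36304/(40249 + 49270) = -36304/89519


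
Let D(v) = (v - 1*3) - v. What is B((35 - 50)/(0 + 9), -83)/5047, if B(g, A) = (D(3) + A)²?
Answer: 7396/5047 ≈ 1.4654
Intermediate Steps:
D(v) = -3 (D(v) = (v - 3) - v = (-3 + v) - v = -3)
B(g, A) = (-3 + A)²
B((35 - 50)/(0 + 9), -83)/5047 = (-3 - 83)²/5047 = (-86)²*(1/5047) = 7396*(1/5047) = 7396/5047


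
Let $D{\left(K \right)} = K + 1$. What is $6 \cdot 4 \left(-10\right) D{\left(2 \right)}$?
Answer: $-720$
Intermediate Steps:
$D{\left(K \right)} = 1 + K$
$6 \cdot 4 \left(-10\right) D{\left(2 \right)} = 6 \cdot 4 \left(-10\right) \left(1 + 2\right) = 24 \left(-10\right) 3 = \left(-240\right) 3 = -720$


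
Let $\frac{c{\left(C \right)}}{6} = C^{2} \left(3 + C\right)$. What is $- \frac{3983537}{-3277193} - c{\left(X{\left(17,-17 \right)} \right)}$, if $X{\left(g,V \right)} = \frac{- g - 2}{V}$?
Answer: $- \frac{477316885379}{16100849209} \approx -29.645$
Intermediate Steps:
$X{\left(g,V \right)} = \frac{-2 - g}{V}$
$c{\left(C \right)} = 6 C^{2} \left(3 + C\right)$
$- \frac{3983537}{-3277193} - c{\left(X{\left(17,-17 \right)} \right)} = - \frac{3983537}{-3277193} - 6 \left(\frac{-2 - 17}{-17}\right)^{2} \left(3 + \frac{-2 - 17}{-17}\right) = \left(-3983537\right) \left(- \frac{1}{3277193}\right) - 6 \left(- \frac{-2 - 17}{17}\right)^{2} \left(3 - \frac{-2 - 17}{17}\right) = \frac{3983537}{3277193} - 6 \left(\left(- \frac{1}{17}\right) \left(-19\right)\right)^{2} \left(3 - - \frac{19}{17}\right) = \frac{3983537}{3277193} - 6 \left(\frac{19}{17}\right)^{2} \left(3 + \frac{19}{17}\right) = \frac{3983537}{3277193} - 6 \cdot \frac{361}{289} \cdot \frac{70}{17} = \frac{3983537}{3277193} - \frac{151620}{4913} = - \frac{477316885379}{16100849209}$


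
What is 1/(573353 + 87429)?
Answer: 1/660782 ≈ 1.5134e-6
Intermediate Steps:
1/(573353 + 87429) = 1/660782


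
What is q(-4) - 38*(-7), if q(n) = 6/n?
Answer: 529/2 ≈ 264.50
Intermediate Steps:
q(-4) - 38*(-7) = 6/(-4) - 38*(-7) = 6*(-¼) + 266 = -3/2 + 266 = 529/2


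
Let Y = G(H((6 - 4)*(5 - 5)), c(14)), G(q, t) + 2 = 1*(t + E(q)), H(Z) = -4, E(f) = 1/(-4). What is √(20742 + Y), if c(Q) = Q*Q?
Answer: √83743/2 ≈ 144.69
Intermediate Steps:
E(f) = -¼
c(Q) = Q²
G(q, t) = -9/4 + t (G(q, t) = -2 + 1*(t - ¼) = -2 + 1*(-¼ + t) = -2 + (-¼ + t) = -9/4 + t)
Y = 775/4 (Y = -9/4 + 14² = -9/4 + 196 = 775/4 ≈ 193.75)
√(20742 + Y) = √(20742 + 775/4) = √(83743/4) = √83743/2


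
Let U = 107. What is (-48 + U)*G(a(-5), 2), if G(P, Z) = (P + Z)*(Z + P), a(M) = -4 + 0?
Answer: 236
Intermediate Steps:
a(M) = -4
G(P, Z) = (P + Z)² (G(P, Z) = (P + Z)*(P + Z) = (P + Z)²)
(-48 + U)*G(a(-5), 2) = (-48 + 107)*(-4 + 2)² = 59*(-2)² = 59*4 = 236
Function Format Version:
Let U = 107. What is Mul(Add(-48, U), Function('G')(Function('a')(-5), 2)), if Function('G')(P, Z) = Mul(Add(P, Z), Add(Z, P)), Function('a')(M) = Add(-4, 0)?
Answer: 236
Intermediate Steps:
Function('a')(M) = -4
Function('G')(P, Z) = Pow(Add(P, Z), 2) (Function('G')(P, Z) = Mul(Add(P, Z), Add(P, Z)) = Pow(Add(P, Z), 2))
Mul(Add(-48, U), Function('G')(Function('a')(-5), 2)) = Mul(Add(-48, 107), Pow(Add(-4, 2), 2)) = Mul(59, Pow(-2, 2)) = Mul(59, 4) = 236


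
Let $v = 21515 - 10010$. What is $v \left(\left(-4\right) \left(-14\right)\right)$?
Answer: $644280$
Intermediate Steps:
$v = 11505$ ($v = 21515 - 10010 = 11505$)
$v \left(\left(-4\right) \left(-14\right)\right) = 11505 \left(\left(-4\right) \left(-14\right)\right) = 11505 \cdot 56 = 644280$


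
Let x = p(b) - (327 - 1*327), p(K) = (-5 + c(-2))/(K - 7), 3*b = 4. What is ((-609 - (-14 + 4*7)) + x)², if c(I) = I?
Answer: 111724900/289 ≈ 3.8659e+5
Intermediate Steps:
b = 4/3 (b = (⅓)*4 = 4/3 ≈ 1.3333)
p(K) = -7/(-7 + K) (p(K) = (-5 - 2)/(K - 7) = -7/(-7 + K))
x = 21/17 (x = -7/(-7 + 4/3) - (327 - 1*327) = -7/(-17/3) - (327 - 327) = -7*(-3/17) - 1*0 = 21/17 + 0 = 21/17 ≈ 1.2353)
((-609 - (-14 + 4*7)) + x)² = ((-609 - (-14 + 4*7)) + 21/17)² = ((-609 - (-14 + 28)) + 21/17)² = ((-609 - 1*14) + 21/17)² = ((-609 - 14) + 21/17)² = (-623 + 21/17)² = (-10570/17)² = 111724900/289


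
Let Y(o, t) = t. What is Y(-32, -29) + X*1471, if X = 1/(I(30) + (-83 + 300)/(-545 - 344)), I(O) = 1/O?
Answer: -5627797/803 ≈ -7008.5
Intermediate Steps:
X = -3810/803 (X = 1/(1/30 + (-83 + 300)/(-545 - 344)) = 1/(1/30 + 217/(-889)) = 1/(1/30 + 217*(-1/889)) = 1/(1/30 - 31/127) = 1/(-803/3810) = -3810/803 ≈ -4.7447)
Y(-32, -29) + X*1471 = -29 - 3810/803*1471 = -29 - 5604510/803 = -5627797/803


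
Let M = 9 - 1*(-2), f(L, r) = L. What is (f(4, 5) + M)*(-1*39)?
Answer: -585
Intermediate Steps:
M = 11 (M = 9 + 2 = 11)
(f(4, 5) + M)*(-1*39) = (4 + 11)*(-1*39) = 15*(-39) = -585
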